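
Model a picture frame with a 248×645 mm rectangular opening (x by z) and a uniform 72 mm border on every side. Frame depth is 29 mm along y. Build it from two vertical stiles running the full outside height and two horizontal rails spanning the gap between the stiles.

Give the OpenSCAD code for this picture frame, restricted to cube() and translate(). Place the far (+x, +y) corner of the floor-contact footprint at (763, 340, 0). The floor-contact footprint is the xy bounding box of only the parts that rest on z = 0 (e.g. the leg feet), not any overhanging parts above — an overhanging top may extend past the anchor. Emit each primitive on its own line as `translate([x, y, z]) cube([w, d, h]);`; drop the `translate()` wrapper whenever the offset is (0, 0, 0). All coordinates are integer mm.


translate([371, 311, 0]) cube([72, 29, 789]);
translate([691, 311, 0]) cube([72, 29, 789]);
translate([443, 311, 0]) cube([248, 29, 72]);
translate([443, 311, 717]) cube([248, 29, 72]);


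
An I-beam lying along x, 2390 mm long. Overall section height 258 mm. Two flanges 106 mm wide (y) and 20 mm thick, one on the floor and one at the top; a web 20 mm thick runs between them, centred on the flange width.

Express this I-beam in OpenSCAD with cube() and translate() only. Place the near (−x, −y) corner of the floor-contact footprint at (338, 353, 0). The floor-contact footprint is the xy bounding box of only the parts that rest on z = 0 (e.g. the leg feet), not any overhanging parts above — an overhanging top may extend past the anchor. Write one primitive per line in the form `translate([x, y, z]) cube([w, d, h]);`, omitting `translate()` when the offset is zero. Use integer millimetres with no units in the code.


translate([338, 353, 0]) cube([2390, 106, 20]);
translate([338, 396, 20]) cube([2390, 20, 218]);
translate([338, 353, 238]) cube([2390, 106, 20]);


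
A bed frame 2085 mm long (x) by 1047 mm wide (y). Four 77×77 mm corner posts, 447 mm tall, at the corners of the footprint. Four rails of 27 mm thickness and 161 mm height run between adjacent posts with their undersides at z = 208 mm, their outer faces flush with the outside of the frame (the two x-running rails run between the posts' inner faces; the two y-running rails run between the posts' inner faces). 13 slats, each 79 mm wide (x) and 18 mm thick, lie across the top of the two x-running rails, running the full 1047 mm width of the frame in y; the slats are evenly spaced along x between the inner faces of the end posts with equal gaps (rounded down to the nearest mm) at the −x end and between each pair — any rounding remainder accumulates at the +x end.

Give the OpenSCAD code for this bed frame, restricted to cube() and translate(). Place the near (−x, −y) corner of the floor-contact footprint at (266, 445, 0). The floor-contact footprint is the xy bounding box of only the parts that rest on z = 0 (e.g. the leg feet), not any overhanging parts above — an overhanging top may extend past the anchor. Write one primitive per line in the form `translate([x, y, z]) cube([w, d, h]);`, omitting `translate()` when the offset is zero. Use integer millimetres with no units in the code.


// slat z = rail_z + rail_h = 208 + 161 = 369
// slat gap = ⌊(1931 − 13·79) / 14⌋ = 64
translate([266, 445, 0]) cube([77, 77, 447]);
translate([266, 1415, 0]) cube([77, 77, 447]);
translate([2274, 445, 0]) cube([77, 77, 447]);
translate([2274, 1415, 0]) cube([77, 77, 447]);
translate([343, 445, 208]) cube([1931, 27, 161]);
translate([343, 1465, 208]) cube([1931, 27, 161]);
translate([266, 522, 208]) cube([27, 893, 161]);
translate([2324, 522, 208]) cube([27, 893, 161]);
translate([407, 445, 369]) cube([79, 1047, 18]);
translate([550, 445, 369]) cube([79, 1047, 18]);
translate([693, 445, 369]) cube([79, 1047, 18]);
translate([836, 445, 369]) cube([79, 1047, 18]);
translate([979, 445, 369]) cube([79, 1047, 18]);
translate([1122, 445, 369]) cube([79, 1047, 18]);
translate([1265, 445, 369]) cube([79, 1047, 18]);
translate([1408, 445, 369]) cube([79, 1047, 18]);
translate([1551, 445, 369]) cube([79, 1047, 18]);
translate([1694, 445, 369]) cube([79, 1047, 18]);
translate([1837, 445, 369]) cube([79, 1047, 18]);
translate([1980, 445, 369]) cube([79, 1047, 18]);
translate([2123, 445, 369]) cube([79, 1047, 18]);


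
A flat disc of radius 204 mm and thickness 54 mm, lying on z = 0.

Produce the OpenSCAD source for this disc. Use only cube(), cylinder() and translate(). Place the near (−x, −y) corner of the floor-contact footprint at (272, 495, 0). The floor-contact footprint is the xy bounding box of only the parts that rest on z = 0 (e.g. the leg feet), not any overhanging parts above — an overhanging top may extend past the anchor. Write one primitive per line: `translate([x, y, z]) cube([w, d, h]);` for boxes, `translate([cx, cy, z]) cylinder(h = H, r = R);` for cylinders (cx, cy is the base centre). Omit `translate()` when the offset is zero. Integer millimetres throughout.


translate([476, 699, 0]) cylinder(h = 54, r = 204);


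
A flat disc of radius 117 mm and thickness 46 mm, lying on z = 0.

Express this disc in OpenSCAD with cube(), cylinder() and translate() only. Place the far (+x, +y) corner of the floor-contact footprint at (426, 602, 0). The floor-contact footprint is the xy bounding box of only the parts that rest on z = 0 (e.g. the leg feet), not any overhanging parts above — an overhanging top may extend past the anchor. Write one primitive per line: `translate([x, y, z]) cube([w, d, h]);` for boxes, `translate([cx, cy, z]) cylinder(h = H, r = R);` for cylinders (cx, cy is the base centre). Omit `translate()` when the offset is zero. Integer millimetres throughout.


translate([309, 485, 0]) cylinder(h = 46, r = 117);


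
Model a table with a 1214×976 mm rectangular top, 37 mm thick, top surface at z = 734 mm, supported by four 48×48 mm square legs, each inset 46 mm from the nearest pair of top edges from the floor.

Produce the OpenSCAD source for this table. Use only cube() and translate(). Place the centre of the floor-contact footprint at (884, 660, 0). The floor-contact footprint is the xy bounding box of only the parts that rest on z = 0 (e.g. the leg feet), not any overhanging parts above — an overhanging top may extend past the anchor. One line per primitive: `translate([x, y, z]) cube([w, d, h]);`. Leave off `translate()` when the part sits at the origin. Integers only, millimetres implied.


translate([277, 172, 697]) cube([1214, 976, 37]);
translate([323, 218, 0]) cube([48, 48, 697]);
translate([1397, 218, 0]) cube([48, 48, 697]);
translate([323, 1054, 0]) cube([48, 48, 697]);
translate([1397, 1054, 0]) cube([48, 48, 697]);


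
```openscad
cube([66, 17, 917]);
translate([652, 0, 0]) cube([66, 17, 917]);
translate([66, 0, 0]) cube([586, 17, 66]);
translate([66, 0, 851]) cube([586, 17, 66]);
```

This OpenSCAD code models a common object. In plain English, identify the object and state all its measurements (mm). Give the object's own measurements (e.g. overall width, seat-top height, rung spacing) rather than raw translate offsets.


A rectangular picture frame lying in the x–z plane (depth along y). The opening is 586 mm wide (x) by 785 mm tall (z), surrounded by a border 66 mm wide on all four sides. The frame is 17 mm deep and is made of two full-height vertical stiles with two horizontal rails fitted between them.


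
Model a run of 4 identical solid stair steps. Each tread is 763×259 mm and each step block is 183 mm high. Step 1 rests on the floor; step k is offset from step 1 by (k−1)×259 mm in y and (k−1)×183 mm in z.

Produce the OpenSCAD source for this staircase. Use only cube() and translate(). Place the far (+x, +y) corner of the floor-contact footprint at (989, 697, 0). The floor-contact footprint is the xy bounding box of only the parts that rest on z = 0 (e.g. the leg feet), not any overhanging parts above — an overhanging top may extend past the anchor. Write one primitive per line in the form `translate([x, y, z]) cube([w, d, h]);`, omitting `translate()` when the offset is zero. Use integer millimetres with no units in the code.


translate([226, 438, 0]) cube([763, 259, 183]);
translate([226, 697, 183]) cube([763, 259, 183]);
translate([226, 956, 366]) cube([763, 259, 183]);
translate([226, 1215, 549]) cube([763, 259, 183]);


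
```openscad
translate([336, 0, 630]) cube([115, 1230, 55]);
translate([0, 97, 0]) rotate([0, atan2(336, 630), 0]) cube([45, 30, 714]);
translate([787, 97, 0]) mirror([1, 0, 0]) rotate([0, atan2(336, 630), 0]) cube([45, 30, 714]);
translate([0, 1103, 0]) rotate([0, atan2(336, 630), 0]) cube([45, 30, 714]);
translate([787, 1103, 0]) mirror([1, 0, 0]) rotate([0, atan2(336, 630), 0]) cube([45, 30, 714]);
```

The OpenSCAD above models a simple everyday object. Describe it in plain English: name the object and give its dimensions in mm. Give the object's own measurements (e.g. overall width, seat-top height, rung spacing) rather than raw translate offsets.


A sawhorse. A 115×1230×55 mm beam (x, y, z) sits on two A-frame leg pairs. Each pair is two raked legs of 45×30 mm section (30 mm along y) splaying symmetrically in x. Each leg rises 630 mm vertically over 336 mm of horizontal reach and is 714 mm long along its own axis. Every leg's outer bottom edge rests on the floor and its outer top edge meets a bottom edge of the beam — the left legs (tilting toward +x) meet the beam's −x bottom edge, the right legs (their mirror images, tilting toward −x) meet its +x bottom edge — so the leg tops tuck under the beam, the beam's underside is 630 mm above the floor, and the feet are 787 mm apart outside-to-outside with the beam centred between them. The two leg pairs are set in 97 mm from either end of the beam.


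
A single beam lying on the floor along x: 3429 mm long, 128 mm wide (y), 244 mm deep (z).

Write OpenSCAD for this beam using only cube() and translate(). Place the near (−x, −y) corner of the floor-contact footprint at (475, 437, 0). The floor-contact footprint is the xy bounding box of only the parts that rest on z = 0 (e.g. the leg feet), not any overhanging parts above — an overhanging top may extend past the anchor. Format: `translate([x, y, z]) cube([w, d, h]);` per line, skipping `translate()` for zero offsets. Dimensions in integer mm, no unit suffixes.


translate([475, 437, 0]) cube([3429, 128, 244]);


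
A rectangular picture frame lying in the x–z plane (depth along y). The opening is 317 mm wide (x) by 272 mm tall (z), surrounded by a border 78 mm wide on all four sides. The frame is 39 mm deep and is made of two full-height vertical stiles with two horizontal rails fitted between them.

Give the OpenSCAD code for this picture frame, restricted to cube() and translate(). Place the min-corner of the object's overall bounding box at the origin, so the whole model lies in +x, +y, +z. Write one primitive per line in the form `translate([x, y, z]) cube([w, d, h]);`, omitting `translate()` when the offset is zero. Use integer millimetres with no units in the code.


cube([78, 39, 428]);
translate([395, 0, 0]) cube([78, 39, 428]);
translate([78, 0, 0]) cube([317, 39, 78]);
translate([78, 0, 350]) cube([317, 39, 78]);


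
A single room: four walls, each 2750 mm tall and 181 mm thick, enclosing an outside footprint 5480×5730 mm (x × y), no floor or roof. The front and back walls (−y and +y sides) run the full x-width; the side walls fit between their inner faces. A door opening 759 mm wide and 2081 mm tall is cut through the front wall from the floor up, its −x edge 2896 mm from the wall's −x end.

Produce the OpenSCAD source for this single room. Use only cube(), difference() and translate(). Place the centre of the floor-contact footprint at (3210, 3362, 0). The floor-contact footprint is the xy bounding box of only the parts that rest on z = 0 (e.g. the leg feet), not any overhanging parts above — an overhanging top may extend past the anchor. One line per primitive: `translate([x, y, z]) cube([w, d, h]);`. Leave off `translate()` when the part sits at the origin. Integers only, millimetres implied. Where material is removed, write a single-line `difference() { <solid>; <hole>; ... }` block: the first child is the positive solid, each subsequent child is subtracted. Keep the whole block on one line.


difference() { translate([470, 497, 0]) cube([5480, 181, 2750]); translate([3366, 497, 0]) cube([759, 181, 2081]); }
translate([470, 6046, 0]) cube([5480, 181, 2750]);
translate([470, 678, 0]) cube([181, 5368, 2750]);
translate([5769, 678, 0]) cube([181, 5368, 2750]);


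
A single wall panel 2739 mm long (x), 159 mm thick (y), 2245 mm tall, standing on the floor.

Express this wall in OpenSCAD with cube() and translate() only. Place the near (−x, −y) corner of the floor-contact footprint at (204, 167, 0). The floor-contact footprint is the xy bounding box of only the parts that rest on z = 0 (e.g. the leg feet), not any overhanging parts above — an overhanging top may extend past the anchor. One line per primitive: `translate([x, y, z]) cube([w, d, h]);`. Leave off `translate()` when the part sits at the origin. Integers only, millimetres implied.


translate([204, 167, 0]) cube([2739, 159, 2245]);


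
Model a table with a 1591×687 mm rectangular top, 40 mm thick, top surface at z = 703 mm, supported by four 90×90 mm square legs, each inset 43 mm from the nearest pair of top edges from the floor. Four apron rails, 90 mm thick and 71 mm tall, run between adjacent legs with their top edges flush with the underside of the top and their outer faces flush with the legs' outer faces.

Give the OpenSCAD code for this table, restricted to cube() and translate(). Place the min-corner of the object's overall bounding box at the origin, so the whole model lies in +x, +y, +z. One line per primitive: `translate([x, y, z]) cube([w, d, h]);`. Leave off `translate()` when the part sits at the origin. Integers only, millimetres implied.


translate([0, 0, 663]) cube([1591, 687, 40]);
translate([43, 43, 0]) cube([90, 90, 663]);
translate([1458, 43, 0]) cube([90, 90, 663]);
translate([43, 554, 0]) cube([90, 90, 663]);
translate([1458, 554, 0]) cube([90, 90, 663]);
translate([133, 43, 592]) cube([1325, 90, 71]);
translate([133, 554, 592]) cube([1325, 90, 71]);
translate([43, 133, 592]) cube([90, 421, 71]);
translate([1458, 133, 592]) cube([90, 421, 71]);


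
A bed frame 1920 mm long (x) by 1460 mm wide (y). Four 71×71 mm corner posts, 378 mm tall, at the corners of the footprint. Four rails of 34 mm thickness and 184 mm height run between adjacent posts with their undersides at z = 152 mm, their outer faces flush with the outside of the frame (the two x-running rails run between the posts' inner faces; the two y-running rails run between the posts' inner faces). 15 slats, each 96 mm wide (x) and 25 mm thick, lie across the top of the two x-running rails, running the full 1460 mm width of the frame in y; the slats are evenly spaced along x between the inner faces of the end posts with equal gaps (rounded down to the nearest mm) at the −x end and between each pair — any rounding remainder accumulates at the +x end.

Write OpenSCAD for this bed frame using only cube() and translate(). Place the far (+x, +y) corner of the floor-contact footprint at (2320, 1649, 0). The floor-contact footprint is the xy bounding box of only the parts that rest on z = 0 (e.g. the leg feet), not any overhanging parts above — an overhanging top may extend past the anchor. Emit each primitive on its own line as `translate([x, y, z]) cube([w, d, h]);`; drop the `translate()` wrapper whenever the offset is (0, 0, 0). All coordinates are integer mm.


translate([400, 189, 0]) cube([71, 71, 378]);
translate([400, 1578, 0]) cube([71, 71, 378]);
translate([2249, 189, 0]) cube([71, 71, 378]);
translate([2249, 1578, 0]) cube([71, 71, 378]);
translate([471, 189, 152]) cube([1778, 34, 184]);
translate([471, 1615, 152]) cube([1778, 34, 184]);
translate([400, 260, 152]) cube([34, 1318, 184]);
translate([2286, 260, 152]) cube([34, 1318, 184]);
translate([492, 189, 336]) cube([96, 1460, 25]);
translate([609, 189, 336]) cube([96, 1460, 25]);
translate([726, 189, 336]) cube([96, 1460, 25]);
translate([843, 189, 336]) cube([96, 1460, 25]);
translate([960, 189, 336]) cube([96, 1460, 25]);
translate([1077, 189, 336]) cube([96, 1460, 25]);
translate([1194, 189, 336]) cube([96, 1460, 25]);
translate([1311, 189, 336]) cube([96, 1460, 25]);
translate([1428, 189, 336]) cube([96, 1460, 25]);
translate([1545, 189, 336]) cube([96, 1460, 25]);
translate([1662, 189, 336]) cube([96, 1460, 25]);
translate([1779, 189, 336]) cube([96, 1460, 25]);
translate([1896, 189, 336]) cube([96, 1460, 25]);
translate([2013, 189, 336]) cube([96, 1460, 25]);
translate([2130, 189, 336]) cube([96, 1460, 25]);


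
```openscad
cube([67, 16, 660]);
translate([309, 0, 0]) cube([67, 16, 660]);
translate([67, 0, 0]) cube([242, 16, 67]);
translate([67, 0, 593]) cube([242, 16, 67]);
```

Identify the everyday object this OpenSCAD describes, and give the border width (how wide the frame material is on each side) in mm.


A picture frame. The border width is 67 mm.

Four thin pieces enclosing a rectangular opening — a picture frame. The two full-height stiles are 660 mm tall; the top rail sits at z = 593 and is 67 mm tall, so the border above the opening is 660 − 593 = 67 mm, matching the stile x-width.


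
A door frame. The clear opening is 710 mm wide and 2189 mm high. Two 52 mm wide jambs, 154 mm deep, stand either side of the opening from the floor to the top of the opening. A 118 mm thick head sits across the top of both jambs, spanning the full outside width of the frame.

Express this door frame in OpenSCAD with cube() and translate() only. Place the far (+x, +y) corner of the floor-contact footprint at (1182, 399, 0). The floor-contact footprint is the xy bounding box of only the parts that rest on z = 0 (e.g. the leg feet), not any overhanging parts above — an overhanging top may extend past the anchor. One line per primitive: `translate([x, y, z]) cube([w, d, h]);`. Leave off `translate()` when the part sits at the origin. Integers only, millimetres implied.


translate([368, 245, 0]) cube([52, 154, 2189]);
translate([1130, 245, 0]) cube([52, 154, 2189]);
translate([368, 245, 2189]) cube([814, 154, 118]);


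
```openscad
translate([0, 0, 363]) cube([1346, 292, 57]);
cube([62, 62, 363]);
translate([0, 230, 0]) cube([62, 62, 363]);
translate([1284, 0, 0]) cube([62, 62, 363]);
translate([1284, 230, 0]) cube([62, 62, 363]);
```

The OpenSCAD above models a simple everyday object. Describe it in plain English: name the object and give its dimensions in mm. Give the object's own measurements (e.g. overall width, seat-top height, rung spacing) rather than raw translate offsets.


A long wooden bench with a 1346 mm (x) × 292 mm (y) seat, 57 mm thick, its top surface 420 mm above the floor. Four 62 mm square legs at the seat corners, flush with the edges, run from z = 0 to the seat underside.


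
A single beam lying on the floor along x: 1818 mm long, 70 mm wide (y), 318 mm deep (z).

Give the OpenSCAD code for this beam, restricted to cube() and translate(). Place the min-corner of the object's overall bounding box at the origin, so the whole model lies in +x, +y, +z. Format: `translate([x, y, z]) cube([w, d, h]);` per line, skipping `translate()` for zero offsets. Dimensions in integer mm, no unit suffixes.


cube([1818, 70, 318]);


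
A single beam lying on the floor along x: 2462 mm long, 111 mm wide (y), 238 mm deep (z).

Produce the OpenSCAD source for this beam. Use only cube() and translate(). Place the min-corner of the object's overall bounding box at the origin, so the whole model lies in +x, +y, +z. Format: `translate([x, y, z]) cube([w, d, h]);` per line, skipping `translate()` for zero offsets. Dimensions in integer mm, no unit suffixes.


cube([2462, 111, 238]);


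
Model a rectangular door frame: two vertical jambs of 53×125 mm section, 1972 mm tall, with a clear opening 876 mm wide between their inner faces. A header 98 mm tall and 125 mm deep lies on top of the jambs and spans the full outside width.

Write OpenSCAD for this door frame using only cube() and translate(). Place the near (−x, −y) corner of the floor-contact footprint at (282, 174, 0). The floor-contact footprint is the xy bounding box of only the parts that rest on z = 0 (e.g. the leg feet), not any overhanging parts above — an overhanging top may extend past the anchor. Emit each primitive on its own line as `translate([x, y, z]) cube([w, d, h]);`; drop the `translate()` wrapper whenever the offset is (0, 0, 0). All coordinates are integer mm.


translate([282, 174, 0]) cube([53, 125, 1972]);
translate([1211, 174, 0]) cube([53, 125, 1972]);
translate([282, 174, 1972]) cube([982, 125, 98]);


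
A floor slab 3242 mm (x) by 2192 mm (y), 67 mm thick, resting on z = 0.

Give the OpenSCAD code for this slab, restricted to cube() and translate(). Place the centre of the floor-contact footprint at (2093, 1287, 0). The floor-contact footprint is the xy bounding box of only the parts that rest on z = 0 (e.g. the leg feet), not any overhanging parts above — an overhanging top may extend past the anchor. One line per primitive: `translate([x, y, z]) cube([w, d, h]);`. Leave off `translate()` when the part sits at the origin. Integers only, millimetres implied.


translate([472, 191, 0]) cube([3242, 2192, 67]);


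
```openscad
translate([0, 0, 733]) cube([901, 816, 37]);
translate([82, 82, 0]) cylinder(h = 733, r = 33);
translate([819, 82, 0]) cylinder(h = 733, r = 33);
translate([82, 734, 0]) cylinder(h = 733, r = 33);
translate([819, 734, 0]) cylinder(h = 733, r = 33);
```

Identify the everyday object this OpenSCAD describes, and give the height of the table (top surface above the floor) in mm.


A table. The table height is 770 mm.

A 901×816×37 slab sits at z = 733 on four Ø66 mm round legs — a table. The top surface is at 733 + 37 = 770 mm.


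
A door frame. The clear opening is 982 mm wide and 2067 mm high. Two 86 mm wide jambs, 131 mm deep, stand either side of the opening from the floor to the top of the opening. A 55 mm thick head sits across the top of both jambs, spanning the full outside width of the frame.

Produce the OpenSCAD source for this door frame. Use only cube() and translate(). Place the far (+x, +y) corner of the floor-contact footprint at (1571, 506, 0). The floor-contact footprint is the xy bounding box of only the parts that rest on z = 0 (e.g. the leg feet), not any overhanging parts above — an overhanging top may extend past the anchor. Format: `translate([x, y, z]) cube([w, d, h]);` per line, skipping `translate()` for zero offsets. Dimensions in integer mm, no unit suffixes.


translate([417, 375, 0]) cube([86, 131, 2067]);
translate([1485, 375, 0]) cube([86, 131, 2067]);
translate([417, 375, 2067]) cube([1154, 131, 55]);


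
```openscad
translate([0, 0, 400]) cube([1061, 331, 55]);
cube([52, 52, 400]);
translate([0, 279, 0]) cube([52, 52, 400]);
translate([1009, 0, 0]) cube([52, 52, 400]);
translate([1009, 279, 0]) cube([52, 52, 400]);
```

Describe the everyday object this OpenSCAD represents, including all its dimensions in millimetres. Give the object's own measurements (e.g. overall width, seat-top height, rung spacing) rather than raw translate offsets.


A bench: a 1061×331 mm seat slab, 55 mm thick, top at z = 455 mm, on four 52×52 mm square legs flush with the seat corners and standing on z = 0.


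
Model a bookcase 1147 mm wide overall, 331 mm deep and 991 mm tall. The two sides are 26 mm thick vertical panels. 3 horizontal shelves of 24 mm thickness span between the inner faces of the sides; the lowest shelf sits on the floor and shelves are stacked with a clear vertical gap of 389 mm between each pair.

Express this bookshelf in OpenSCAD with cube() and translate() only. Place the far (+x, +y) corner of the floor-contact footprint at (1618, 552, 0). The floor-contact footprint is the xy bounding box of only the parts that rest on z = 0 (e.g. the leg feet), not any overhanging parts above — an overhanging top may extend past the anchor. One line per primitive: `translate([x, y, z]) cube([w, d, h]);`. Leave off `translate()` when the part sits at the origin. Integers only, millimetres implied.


translate([471, 221, 0]) cube([26, 331, 991]);
translate([1592, 221, 0]) cube([26, 331, 991]);
translate([497, 221, 0]) cube([1095, 331, 24]);
translate([497, 221, 413]) cube([1095, 331, 24]);
translate([497, 221, 826]) cube([1095, 331, 24]);


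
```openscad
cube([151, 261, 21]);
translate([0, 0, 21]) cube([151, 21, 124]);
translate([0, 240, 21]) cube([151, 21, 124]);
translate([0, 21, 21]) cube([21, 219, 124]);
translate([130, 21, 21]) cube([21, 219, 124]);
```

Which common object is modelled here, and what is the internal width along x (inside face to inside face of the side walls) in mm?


An open box. The internal width is 109 mm.

A 151×261 base slab with four walls standing on it — an open box. The base is 151 mm wide and the walls are 21 mm thick, so the internal width is 151 − 2 × 21 = 109 mm.


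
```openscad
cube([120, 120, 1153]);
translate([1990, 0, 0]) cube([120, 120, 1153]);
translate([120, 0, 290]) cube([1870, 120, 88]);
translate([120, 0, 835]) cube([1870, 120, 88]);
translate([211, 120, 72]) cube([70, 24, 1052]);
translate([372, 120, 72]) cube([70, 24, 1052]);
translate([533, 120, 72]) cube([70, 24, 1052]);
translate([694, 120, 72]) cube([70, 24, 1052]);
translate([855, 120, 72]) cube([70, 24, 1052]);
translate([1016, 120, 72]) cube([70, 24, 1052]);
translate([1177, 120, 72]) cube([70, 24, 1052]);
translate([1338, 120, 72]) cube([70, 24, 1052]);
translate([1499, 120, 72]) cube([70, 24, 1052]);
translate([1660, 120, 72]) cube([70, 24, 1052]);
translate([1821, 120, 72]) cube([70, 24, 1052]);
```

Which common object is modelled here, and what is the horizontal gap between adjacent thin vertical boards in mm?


A fence section. The picket gap is 91 mm.

Two posts, two rails, 11 pickets — a fence section. Span 1870 mm holds 11 pickets of 70 mm with 12 equal gaps: ⌊(1870 − 11·70) / 12⌋ = 91 mm.


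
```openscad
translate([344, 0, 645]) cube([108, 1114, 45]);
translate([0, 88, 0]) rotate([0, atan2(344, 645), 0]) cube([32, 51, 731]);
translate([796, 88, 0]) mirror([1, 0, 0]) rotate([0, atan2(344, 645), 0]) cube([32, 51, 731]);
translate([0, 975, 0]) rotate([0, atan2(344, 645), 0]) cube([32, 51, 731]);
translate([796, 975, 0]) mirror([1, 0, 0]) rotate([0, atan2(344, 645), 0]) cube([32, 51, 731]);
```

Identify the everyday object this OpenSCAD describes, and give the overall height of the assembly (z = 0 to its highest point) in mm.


A sawhorse. The overall height is 690 mm.

A beam across two mirrored pairs of raked legs — a sawhorse. The beam's underside is at z = 645 (matching the legs' vertical rise in atan2(344, 645)) and the beam is 45 mm tall, so its top is at 645 + 45 = 690 mm. The raked legs top out at the beam's underside, so that is the highest point.


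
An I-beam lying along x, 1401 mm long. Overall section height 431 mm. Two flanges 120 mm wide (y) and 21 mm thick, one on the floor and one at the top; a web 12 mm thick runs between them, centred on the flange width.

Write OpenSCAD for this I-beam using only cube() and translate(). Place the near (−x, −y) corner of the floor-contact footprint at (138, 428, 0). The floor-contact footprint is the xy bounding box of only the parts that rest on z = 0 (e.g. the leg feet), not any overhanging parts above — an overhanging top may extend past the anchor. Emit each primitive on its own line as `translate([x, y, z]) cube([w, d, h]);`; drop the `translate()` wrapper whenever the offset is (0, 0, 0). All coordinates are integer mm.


translate([138, 428, 0]) cube([1401, 120, 21]);
translate([138, 482, 21]) cube([1401, 12, 389]);
translate([138, 428, 410]) cube([1401, 120, 21]);


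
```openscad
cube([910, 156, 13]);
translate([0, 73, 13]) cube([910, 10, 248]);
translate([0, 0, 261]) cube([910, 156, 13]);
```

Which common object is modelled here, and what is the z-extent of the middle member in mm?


An I-beam. The web height is 248 mm.

Two wide flanges with a thin centred web — an I-beam. Overall 274 mm minus two 13 mm flanges gives a web of 274 − 2·13 = 248 mm.


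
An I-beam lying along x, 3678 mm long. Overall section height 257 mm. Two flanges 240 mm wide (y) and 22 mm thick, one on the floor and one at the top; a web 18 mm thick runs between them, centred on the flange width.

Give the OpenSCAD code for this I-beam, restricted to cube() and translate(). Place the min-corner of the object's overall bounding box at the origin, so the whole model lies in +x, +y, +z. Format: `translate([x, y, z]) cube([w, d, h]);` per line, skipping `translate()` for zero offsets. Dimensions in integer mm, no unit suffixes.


cube([3678, 240, 22]);
translate([0, 111, 22]) cube([3678, 18, 213]);
translate([0, 0, 235]) cube([3678, 240, 22]);


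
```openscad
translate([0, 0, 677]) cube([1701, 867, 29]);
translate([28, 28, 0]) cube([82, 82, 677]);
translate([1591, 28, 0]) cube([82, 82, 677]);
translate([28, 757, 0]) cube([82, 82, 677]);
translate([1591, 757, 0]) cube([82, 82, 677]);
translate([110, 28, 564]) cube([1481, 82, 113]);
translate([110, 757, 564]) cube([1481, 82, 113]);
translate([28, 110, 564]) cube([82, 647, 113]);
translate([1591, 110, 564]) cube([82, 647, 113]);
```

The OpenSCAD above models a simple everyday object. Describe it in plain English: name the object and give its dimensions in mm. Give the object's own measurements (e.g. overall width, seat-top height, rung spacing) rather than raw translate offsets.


A rectangular dining table. The top is 1701×867×29 mm with its upper surface at z = 706 mm. It stands on four 82×82 mm square legs, each inset 28 mm from the nearest pair of top edges, running from the floor to the underside of the top. Four apron rails, 82 mm thick and 113 mm tall, run between adjacent legs with their top edges flush with the underside of the top and their outer faces flush with the legs' outer faces.


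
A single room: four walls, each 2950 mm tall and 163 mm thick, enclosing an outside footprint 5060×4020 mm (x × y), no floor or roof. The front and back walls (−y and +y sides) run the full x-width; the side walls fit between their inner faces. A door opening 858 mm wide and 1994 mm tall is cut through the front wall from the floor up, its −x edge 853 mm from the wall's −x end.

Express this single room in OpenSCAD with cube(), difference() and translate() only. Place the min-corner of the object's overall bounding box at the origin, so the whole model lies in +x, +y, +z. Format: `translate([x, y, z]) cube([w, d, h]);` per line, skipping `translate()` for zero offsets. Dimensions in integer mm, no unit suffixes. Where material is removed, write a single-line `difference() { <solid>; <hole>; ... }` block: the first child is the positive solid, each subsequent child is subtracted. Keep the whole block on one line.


difference() { cube([5060, 163, 2950]); translate([853, 0, 0]) cube([858, 163, 1994]); }
translate([0, 3857, 0]) cube([5060, 163, 2950]);
translate([0, 163, 0]) cube([163, 3694, 2950]);
translate([4897, 163, 0]) cube([163, 3694, 2950]);


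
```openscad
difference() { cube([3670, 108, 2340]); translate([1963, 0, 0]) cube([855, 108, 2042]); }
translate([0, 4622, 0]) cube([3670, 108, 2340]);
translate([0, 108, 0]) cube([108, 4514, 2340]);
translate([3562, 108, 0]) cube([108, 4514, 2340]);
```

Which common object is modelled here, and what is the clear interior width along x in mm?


A single room. The interior width is 3454 mm.

Four walls enclosing a rectangle with a door in the front wall — a room. Outside width 3670 minus two 108 mm walls gives 3454 mm.


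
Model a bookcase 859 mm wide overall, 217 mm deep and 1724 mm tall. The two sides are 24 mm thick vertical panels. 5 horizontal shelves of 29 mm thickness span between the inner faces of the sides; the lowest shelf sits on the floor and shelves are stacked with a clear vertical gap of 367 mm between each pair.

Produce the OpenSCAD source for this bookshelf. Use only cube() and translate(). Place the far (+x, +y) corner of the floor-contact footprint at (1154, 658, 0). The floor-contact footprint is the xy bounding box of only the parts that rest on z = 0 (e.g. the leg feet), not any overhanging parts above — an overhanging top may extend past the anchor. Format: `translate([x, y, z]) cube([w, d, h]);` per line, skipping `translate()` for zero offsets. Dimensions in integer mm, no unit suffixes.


translate([295, 441, 0]) cube([24, 217, 1724]);
translate([1130, 441, 0]) cube([24, 217, 1724]);
translate([319, 441, 0]) cube([811, 217, 29]);
translate([319, 441, 396]) cube([811, 217, 29]);
translate([319, 441, 792]) cube([811, 217, 29]);
translate([319, 441, 1188]) cube([811, 217, 29]);
translate([319, 441, 1584]) cube([811, 217, 29]);


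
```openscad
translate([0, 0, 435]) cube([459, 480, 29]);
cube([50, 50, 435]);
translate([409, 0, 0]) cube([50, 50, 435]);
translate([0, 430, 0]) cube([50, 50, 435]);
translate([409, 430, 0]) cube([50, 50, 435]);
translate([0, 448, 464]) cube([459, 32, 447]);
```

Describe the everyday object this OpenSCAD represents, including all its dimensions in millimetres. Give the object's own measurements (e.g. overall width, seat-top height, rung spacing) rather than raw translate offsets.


A chair. The seat is a 459×480×29 mm slab with its top at z = 464 mm, on four 50×50 mm corner legs (flush with the seat edges, standing on z = 0). A flat backrest 32 mm thick, 447 mm tall, spans the full seat width and rises from the seat top along its +y edge, rear face flush with the rear of the seat.


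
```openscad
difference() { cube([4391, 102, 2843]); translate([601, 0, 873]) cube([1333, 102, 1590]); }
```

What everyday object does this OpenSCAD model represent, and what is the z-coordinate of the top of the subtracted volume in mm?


A wall with a window opening. The window head height is 2463 mm.

A wall with a rectangular opening subtracted — a window. Sill at z = 873, opening 1590 mm tall, so the head is at 873 + 1590 = 2463 mm.


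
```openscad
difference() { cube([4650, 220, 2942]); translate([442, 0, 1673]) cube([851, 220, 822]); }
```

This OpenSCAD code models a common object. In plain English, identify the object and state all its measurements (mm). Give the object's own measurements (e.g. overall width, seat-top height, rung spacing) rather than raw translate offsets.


A wall 4650 mm long (x), 220 mm thick (y), 2942 mm tall, with a rectangular window opening cut through it. The opening is 851 mm wide and 822 mm tall; its sill is at z = 1673 mm and its near (−x) edge is 442 mm from the wall's −x end. The opening passes through the full wall thickness.


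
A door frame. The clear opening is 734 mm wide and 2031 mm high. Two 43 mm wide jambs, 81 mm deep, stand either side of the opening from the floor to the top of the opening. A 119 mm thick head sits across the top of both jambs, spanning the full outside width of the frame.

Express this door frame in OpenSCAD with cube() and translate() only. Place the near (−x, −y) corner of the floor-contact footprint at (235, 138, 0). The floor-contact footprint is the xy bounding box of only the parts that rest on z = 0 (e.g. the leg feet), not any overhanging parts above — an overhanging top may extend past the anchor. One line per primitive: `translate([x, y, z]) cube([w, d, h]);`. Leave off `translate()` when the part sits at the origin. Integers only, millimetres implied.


translate([235, 138, 0]) cube([43, 81, 2031]);
translate([1012, 138, 0]) cube([43, 81, 2031]);
translate([235, 138, 2031]) cube([820, 81, 119]);


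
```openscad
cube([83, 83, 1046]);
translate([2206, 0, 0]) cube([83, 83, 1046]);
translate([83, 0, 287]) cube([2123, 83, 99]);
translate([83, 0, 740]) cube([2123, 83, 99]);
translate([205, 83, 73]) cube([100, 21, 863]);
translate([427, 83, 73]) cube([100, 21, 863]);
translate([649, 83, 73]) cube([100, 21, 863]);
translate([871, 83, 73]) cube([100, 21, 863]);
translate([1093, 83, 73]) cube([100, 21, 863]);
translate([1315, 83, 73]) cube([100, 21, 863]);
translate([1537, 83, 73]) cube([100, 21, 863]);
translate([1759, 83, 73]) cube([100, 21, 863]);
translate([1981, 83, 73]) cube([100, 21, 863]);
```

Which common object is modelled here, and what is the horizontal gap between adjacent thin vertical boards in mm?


A fence section. The picket gap is 122 mm.

Two posts, two rails, 9 pickets — a fence section. Span 2123 mm holds 9 pickets of 100 mm with 10 equal gaps: ⌊(2123 − 9·100) / 10⌋ = 122 mm.


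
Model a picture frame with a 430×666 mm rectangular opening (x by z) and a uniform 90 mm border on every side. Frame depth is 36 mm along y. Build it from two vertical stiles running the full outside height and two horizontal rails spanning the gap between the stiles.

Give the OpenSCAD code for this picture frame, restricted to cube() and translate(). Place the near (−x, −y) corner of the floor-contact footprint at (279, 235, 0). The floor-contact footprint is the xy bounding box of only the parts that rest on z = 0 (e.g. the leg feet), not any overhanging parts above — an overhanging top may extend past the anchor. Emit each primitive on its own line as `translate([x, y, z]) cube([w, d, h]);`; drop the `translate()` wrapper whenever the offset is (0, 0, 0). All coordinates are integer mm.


translate([279, 235, 0]) cube([90, 36, 846]);
translate([799, 235, 0]) cube([90, 36, 846]);
translate([369, 235, 0]) cube([430, 36, 90]);
translate([369, 235, 756]) cube([430, 36, 90]);


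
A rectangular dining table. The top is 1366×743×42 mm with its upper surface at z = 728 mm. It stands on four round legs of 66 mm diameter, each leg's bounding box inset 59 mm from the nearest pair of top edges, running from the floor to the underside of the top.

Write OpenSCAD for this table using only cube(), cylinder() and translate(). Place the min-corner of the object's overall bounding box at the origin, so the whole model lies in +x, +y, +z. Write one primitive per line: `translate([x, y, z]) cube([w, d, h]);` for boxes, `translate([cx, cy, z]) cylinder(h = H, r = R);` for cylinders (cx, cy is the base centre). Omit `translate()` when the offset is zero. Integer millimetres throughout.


translate([0, 0, 686]) cube([1366, 743, 42]);
translate([92, 92, 0]) cylinder(h = 686, r = 33);
translate([1274, 92, 0]) cylinder(h = 686, r = 33);
translate([92, 651, 0]) cylinder(h = 686, r = 33);
translate([1274, 651, 0]) cylinder(h = 686, r = 33);


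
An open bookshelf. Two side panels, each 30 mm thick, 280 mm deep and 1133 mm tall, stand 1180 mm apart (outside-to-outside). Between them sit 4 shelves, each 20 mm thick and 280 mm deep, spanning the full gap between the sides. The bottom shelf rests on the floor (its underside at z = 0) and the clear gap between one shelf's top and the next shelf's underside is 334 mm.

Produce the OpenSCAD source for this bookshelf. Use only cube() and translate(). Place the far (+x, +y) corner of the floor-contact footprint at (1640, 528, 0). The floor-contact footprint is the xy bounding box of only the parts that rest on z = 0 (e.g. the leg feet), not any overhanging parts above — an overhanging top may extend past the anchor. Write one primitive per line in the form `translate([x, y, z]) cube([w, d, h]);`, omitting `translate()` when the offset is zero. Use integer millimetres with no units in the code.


translate([460, 248, 0]) cube([30, 280, 1133]);
translate([1610, 248, 0]) cube([30, 280, 1133]);
translate([490, 248, 0]) cube([1120, 280, 20]);
translate([490, 248, 354]) cube([1120, 280, 20]);
translate([490, 248, 708]) cube([1120, 280, 20]);
translate([490, 248, 1062]) cube([1120, 280, 20]);


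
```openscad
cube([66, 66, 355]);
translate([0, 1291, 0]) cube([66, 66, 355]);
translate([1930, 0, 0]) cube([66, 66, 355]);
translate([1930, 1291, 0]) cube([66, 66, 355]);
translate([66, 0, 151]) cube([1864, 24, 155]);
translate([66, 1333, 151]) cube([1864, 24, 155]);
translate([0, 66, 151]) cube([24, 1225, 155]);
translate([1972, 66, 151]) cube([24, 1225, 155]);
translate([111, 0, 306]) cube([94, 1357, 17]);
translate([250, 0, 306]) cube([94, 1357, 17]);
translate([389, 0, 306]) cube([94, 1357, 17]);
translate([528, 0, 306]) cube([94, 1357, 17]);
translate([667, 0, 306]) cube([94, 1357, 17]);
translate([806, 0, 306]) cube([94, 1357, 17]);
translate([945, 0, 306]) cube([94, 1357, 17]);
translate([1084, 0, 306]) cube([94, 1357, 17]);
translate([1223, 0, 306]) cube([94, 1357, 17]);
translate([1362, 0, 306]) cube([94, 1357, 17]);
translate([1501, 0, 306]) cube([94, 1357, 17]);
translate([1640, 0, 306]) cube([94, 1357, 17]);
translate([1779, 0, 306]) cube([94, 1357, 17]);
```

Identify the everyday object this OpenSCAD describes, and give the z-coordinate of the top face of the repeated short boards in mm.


A bed frame. The slat-top height is 323 mm.

Four posts, four rails, and a row of slats — a bed frame. Slats sit on the rails at z = 151 + 155 = 306; with slat thickness 17, the top is 323 mm.
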